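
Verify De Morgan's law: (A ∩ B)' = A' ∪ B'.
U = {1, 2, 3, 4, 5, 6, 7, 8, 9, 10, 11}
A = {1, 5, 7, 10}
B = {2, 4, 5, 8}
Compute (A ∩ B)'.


U = {1, 2, 3, 4, 5, 6, 7, 8, 9, 10, 11}
A = {1, 5, 7, 10}, B = {2, 4, 5, 8}
A ∩ B = {5}
(A ∩ B)' = U \ (A ∩ B) = {1, 2, 3, 4, 6, 7, 8, 9, 10, 11}
Verification via A' ∪ B': A' = {2, 3, 4, 6, 8, 9, 11}, B' = {1, 3, 6, 7, 9, 10, 11}
A' ∪ B' = {1, 2, 3, 4, 6, 7, 8, 9, 10, 11} ✓

{1, 2, 3, 4, 6, 7, 8, 9, 10, 11}


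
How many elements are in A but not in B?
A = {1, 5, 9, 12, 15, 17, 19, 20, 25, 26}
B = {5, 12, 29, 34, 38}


Set A = {1, 5, 9, 12, 15, 17, 19, 20, 25, 26}
Set B = {5, 12, 29, 34, 38}
A \ B = {1, 9, 15, 17, 19, 20, 25, 26}
|A \ B| = 8

8


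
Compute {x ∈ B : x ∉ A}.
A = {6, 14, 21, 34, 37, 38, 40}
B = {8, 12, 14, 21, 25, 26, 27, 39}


Set A = {6, 14, 21, 34, 37, 38, 40}
Set B = {8, 12, 14, 21, 25, 26, 27, 39}
Check each element of B against A:
8 ∉ A (include), 12 ∉ A (include), 14 ∈ A, 21 ∈ A, 25 ∉ A (include), 26 ∉ A (include), 27 ∉ A (include), 39 ∉ A (include)
Elements of B not in A: {8, 12, 25, 26, 27, 39}

{8, 12, 25, 26, 27, 39}


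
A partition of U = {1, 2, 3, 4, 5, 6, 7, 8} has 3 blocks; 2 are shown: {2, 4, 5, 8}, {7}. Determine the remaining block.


U = {1, 2, 3, 4, 5, 6, 7, 8}
Shown blocks: {2, 4, 5, 8}, {7}
A partition's blocks are pairwise disjoint and cover U, so the missing block = U \ (union of shown blocks).
Union of shown blocks: {2, 4, 5, 7, 8}
Missing block = U \ (union) = {1, 3, 6}

{1, 3, 6}


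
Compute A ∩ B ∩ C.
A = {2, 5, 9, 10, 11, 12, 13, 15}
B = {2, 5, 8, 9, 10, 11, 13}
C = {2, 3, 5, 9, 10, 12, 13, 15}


Set A = {2, 5, 9, 10, 11, 12, 13, 15}
Set B = {2, 5, 8, 9, 10, 11, 13}
Set C = {2, 3, 5, 9, 10, 12, 13, 15}
First, A ∩ B = {2, 5, 9, 10, 11, 13}
Then, (A ∩ B) ∩ C = {2, 5, 9, 10, 13}

{2, 5, 9, 10, 13}


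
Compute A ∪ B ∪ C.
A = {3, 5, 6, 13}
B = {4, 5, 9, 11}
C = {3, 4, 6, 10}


Set A = {3, 5, 6, 13}
Set B = {4, 5, 9, 11}
Set C = {3, 4, 6, 10}
First, A ∪ B = {3, 4, 5, 6, 9, 11, 13}
Then, (A ∪ B) ∪ C = {3, 4, 5, 6, 9, 10, 11, 13}

{3, 4, 5, 6, 9, 10, 11, 13}


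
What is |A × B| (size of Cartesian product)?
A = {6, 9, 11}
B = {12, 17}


Set A = {6, 9, 11} has 3 elements.
Set B = {12, 17} has 2 elements.
|A × B| = |A| × |B| = 3 × 2 = 6

6


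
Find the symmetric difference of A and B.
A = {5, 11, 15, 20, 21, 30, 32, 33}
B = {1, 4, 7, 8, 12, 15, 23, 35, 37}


Set A = {5, 11, 15, 20, 21, 30, 32, 33}
Set B = {1, 4, 7, 8, 12, 15, 23, 35, 37}
A △ B = (A \ B) ∪ (B \ A)
Elements in A but not B: {5, 11, 20, 21, 30, 32, 33}
Elements in B but not A: {1, 4, 7, 8, 12, 23, 35, 37}
A △ B = {1, 4, 5, 7, 8, 11, 12, 20, 21, 23, 30, 32, 33, 35, 37}

{1, 4, 5, 7, 8, 11, 12, 20, 21, 23, 30, 32, 33, 35, 37}


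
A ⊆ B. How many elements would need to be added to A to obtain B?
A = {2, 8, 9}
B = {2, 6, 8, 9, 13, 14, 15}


Set A = {2, 8, 9}, |A| = 3
Set B = {2, 6, 8, 9, 13, 14, 15}, |B| = 7
Since A ⊆ B: B \ A = {6, 13, 14, 15}
|B| - |A| = 7 - 3 = 4

4


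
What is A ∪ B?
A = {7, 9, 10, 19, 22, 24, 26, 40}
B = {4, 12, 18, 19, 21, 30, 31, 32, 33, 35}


Set A = {7, 9, 10, 19, 22, 24, 26, 40}
Set B = {4, 12, 18, 19, 21, 30, 31, 32, 33, 35}
A ∪ B includes all elements in either set.
Elements from A: {7, 9, 10, 19, 22, 24, 26, 40}
Elements from B not already included: {4, 12, 18, 21, 30, 31, 32, 33, 35}
A ∪ B = {4, 7, 9, 10, 12, 18, 19, 21, 22, 24, 26, 30, 31, 32, 33, 35, 40}

{4, 7, 9, 10, 12, 18, 19, 21, 22, 24, 26, 30, 31, 32, 33, 35, 40}


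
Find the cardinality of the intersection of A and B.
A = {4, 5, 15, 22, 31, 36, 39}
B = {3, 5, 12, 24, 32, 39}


Set A = {4, 5, 15, 22, 31, 36, 39}
Set B = {3, 5, 12, 24, 32, 39}
A ∩ B = {5, 39}
|A ∩ B| = 2

2


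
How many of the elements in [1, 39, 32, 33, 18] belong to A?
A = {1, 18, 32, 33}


Set A = {1, 18, 32, 33}
Candidates: [1, 39, 32, 33, 18]
Check each candidate:
1 ∈ A, 39 ∉ A, 32 ∈ A, 33 ∈ A, 18 ∈ A
Count of candidates in A: 4

4


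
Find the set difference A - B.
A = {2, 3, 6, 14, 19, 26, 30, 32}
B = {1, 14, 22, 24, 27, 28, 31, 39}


Set A = {2, 3, 6, 14, 19, 26, 30, 32}
Set B = {1, 14, 22, 24, 27, 28, 31, 39}
A \ B includes elements in A that are not in B.
Check each element of A:
2 (not in B, keep), 3 (not in B, keep), 6 (not in B, keep), 14 (in B, remove), 19 (not in B, keep), 26 (not in B, keep), 30 (not in B, keep), 32 (not in B, keep)
A \ B = {2, 3, 6, 19, 26, 30, 32}

{2, 3, 6, 19, 26, 30, 32}


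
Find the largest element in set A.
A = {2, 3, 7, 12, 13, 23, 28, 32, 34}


Set A = {2, 3, 7, 12, 13, 23, 28, 32, 34}
Elements in ascending order: 2, 3, 7, 12, 13, 23, 28, 32, 34
The largest element is 34.

34


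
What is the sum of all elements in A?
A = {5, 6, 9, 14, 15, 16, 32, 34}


Set A = {5, 6, 9, 14, 15, 16, 32, 34}
Sum = 5 + 6 + 9 + 14 + 15 + 16 + 32 + 34 = 131

131


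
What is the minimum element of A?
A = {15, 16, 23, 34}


Set A = {15, 16, 23, 34}
Elements in ascending order: 15, 16, 23, 34
The smallest element is 15.

15


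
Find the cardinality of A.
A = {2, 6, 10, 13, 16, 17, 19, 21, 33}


Set A = {2, 6, 10, 13, 16, 17, 19, 21, 33}
Listing elements: 2, 6, 10, 13, 16, 17, 19, 21, 33
Counting: 9 elements
|A| = 9

9


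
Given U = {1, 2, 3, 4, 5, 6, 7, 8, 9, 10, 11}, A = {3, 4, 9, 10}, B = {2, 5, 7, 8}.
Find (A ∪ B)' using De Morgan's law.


U = {1, 2, 3, 4, 5, 6, 7, 8, 9, 10, 11}
A = {3, 4, 9, 10}, B = {2, 5, 7, 8}
A ∪ B = {2, 3, 4, 5, 7, 8, 9, 10}
(A ∪ B)' = U \ (A ∪ B) = {1, 6, 11}
Verification via A' ∩ B': A' = {1, 2, 5, 6, 7, 8, 11}, B' = {1, 3, 4, 6, 9, 10, 11}
A' ∩ B' = {1, 6, 11} ✓

{1, 6, 11}


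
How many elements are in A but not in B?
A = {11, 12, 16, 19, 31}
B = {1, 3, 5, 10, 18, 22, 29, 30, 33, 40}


Set A = {11, 12, 16, 19, 31}
Set B = {1, 3, 5, 10, 18, 22, 29, 30, 33, 40}
A \ B = {11, 12, 16, 19, 31}
|A \ B| = 5

5


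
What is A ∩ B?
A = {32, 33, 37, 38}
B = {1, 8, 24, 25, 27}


Set A = {32, 33, 37, 38}
Set B = {1, 8, 24, 25, 27}
A ∩ B includes only elements in both sets.
Check each element of A against B:
32 ✗, 33 ✗, 37 ✗, 38 ✗
A ∩ B = {}

{}


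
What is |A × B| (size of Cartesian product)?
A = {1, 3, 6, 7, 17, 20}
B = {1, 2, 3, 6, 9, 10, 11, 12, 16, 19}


Set A = {1, 3, 6, 7, 17, 20} has 6 elements.
Set B = {1, 2, 3, 6, 9, 10, 11, 12, 16, 19} has 10 elements.
|A × B| = |A| × |B| = 6 × 10 = 60

60


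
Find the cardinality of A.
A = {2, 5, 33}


Set A = {2, 5, 33}
Listing elements: 2, 5, 33
Counting: 3 elements
|A| = 3

3


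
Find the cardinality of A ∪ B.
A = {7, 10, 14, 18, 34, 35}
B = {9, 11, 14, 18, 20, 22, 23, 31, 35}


Set A = {7, 10, 14, 18, 34, 35}, |A| = 6
Set B = {9, 11, 14, 18, 20, 22, 23, 31, 35}, |B| = 9
A ∩ B = {14, 18, 35}, |A ∩ B| = 3
|A ∪ B| = |A| + |B| - |A ∩ B| = 6 + 9 - 3 = 12

12


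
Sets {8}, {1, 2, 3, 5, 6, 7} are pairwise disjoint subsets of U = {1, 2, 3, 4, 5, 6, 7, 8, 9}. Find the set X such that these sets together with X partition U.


U = {1, 2, 3, 4, 5, 6, 7, 8, 9}
Shown blocks: {8}, {1, 2, 3, 5, 6, 7}
A partition's blocks are pairwise disjoint and cover U, so the missing block = U \ (union of shown blocks).
Union of shown blocks: {1, 2, 3, 5, 6, 7, 8}
Missing block = U \ (union) = {4, 9}

{4, 9}


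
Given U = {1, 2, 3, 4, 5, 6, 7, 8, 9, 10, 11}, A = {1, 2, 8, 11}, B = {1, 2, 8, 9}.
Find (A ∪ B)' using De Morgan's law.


U = {1, 2, 3, 4, 5, 6, 7, 8, 9, 10, 11}
A = {1, 2, 8, 11}, B = {1, 2, 8, 9}
A ∪ B = {1, 2, 8, 9, 11}
(A ∪ B)' = U \ (A ∪ B) = {3, 4, 5, 6, 7, 10}
Verification via A' ∩ B': A' = {3, 4, 5, 6, 7, 9, 10}, B' = {3, 4, 5, 6, 7, 10, 11}
A' ∩ B' = {3, 4, 5, 6, 7, 10} ✓

{3, 4, 5, 6, 7, 10}


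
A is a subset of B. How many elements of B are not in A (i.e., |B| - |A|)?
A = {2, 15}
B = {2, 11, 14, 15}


Set A = {2, 15}, |A| = 2
Set B = {2, 11, 14, 15}, |B| = 4
Since A ⊆ B: B \ A = {11, 14}
|B| - |A| = 4 - 2 = 2

2


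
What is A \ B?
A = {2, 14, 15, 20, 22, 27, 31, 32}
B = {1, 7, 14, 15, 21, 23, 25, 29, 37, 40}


Set A = {2, 14, 15, 20, 22, 27, 31, 32}
Set B = {1, 7, 14, 15, 21, 23, 25, 29, 37, 40}
A \ B includes elements in A that are not in B.
Check each element of A:
2 (not in B, keep), 14 (in B, remove), 15 (in B, remove), 20 (not in B, keep), 22 (not in B, keep), 27 (not in B, keep), 31 (not in B, keep), 32 (not in B, keep)
A \ B = {2, 20, 22, 27, 31, 32}

{2, 20, 22, 27, 31, 32}


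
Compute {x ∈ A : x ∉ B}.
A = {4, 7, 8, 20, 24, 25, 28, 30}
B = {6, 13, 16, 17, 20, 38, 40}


Set A = {4, 7, 8, 20, 24, 25, 28, 30}
Set B = {6, 13, 16, 17, 20, 38, 40}
Check each element of A against B:
4 ∉ B (include), 7 ∉ B (include), 8 ∉ B (include), 20 ∈ B, 24 ∉ B (include), 25 ∉ B (include), 28 ∉ B (include), 30 ∉ B (include)
Elements of A not in B: {4, 7, 8, 24, 25, 28, 30}

{4, 7, 8, 24, 25, 28, 30}


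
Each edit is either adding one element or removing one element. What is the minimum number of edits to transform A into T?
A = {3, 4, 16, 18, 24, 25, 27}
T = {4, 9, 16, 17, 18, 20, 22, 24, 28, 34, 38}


Set A = {3, 4, 16, 18, 24, 25, 27}
Set T = {4, 9, 16, 17, 18, 20, 22, 24, 28, 34, 38}
Elements to remove from A (in A, not in T): {3, 25, 27} → 3 removals
Elements to add to A (in T, not in A): {9, 17, 20, 22, 28, 34, 38} → 7 additions
Total edits = 3 + 7 = 10

10


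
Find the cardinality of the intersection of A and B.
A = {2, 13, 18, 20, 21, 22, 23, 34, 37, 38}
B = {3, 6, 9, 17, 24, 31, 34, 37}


Set A = {2, 13, 18, 20, 21, 22, 23, 34, 37, 38}
Set B = {3, 6, 9, 17, 24, 31, 34, 37}
A ∩ B = {34, 37}
|A ∩ B| = 2

2


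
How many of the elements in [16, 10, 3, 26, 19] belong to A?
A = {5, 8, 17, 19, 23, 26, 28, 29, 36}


Set A = {5, 8, 17, 19, 23, 26, 28, 29, 36}
Candidates: [16, 10, 3, 26, 19]
Check each candidate:
16 ∉ A, 10 ∉ A, 3 ∉ A, 26 ∈ A, 19 ∈ A
Count of candidates in A: 2

2


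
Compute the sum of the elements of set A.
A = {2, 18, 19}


Set A = {2, 18, 19}
Sum = 2 + 18 + 19 = 39

39


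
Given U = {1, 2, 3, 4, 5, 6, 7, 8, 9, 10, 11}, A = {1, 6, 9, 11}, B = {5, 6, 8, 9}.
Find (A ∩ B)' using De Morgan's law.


U = {1, 2, 3, 4, 5, 6, 7, 8, 9, 10, 11}
A = {1, 6, 9, 11}, B = {5, 6, 8, 9}
A ∩ B = {6, 9}
(A ∩ B)' = U \ (A ∩ B) = {1, 2, 3, 4, 5, 7, 8, 10, 11}
Verification via A' ∪ B': A' = {2, 3, 4, 5, 7, 8, 10}, B' = {1, 2, 3, 4, 7, 10, 11}
A' ∪ B' = {1, 2, 3, 4, 5, 7, 8, 10, 11} ✓

{1, 2, 3, 4, 5, 7, 8, 10, 11}


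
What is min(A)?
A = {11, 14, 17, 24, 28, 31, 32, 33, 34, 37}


Set A = {11, 14, 17, 24, 28, 31, 32, 33, 34, 37}
Elements in ascending order: 11, 14, 17, 24, 28, 31, 32, 33, 34, 37
The smallest element is 11.

11


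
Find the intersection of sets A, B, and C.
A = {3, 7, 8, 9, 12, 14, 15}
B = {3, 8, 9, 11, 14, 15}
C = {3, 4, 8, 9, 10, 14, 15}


Set A = {3, 7, 8, 9, 12, 14, 15}
Set B = {3, 8, 9, 11, 14, 15}
Set C = {3, 4, 8, 9, 10, 14, 15}
First, A ∩ B = {3, 8, 9, 14, 15}
Then, (A ∩ B) ∩ C = {3, 8, 9, 14, 15}

{3, 8, 9, 14, 15}


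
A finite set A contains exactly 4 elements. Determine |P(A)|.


The set has 4 elements.
The power set contains all possible subsets.
|P(A)| = 2^|A| = 2^4 = 16

16


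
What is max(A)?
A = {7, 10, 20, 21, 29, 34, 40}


Set A = {7, 10, 20, 21, 29, 34, 40}
Elements in ascending order: 7, 10, 20, 21, 29, 34, 40
The largest element is 40.

40


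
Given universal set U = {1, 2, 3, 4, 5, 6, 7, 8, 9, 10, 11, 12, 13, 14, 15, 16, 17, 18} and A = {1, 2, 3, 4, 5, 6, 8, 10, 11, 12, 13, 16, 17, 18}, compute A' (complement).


Universal set U = {1, 2, 3, 4, 5, 6, 7, 8, 9, 10, 11, 12, 13, 14, 15, 16, 17, 18}
Set A = {1, 2, 3, 4, 5, 6, 8, 10, 11, 12, 13, 16, 17, 18}
A' = U \ A = elements in U but not in A
Checking each element of U:
1 (in A, exclude), 2 (in A, exclude), 3 (in A, exclude), 4 (in A, exclude), 5 (in A, exclude), 6 (in A, exclude), 7 (not in A, include), 8 (in A, exclude), 9 (not in A, include), 10 (in A, exclude), 11 (in A, exclude), 12 (in A, exclude), 13 (in A, exclude), 14 (not in A, include), 15 (not in A, include), 16 (in A, exclude), 17 (in A, exclude), 18 (in A, exclude)
A' = {7, 9, 14, 15}

{7, 9, 14, 15}


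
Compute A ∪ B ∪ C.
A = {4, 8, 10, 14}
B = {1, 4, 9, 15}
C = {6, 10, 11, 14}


Set A = {4, 8, 10, 14}
Set B = {1, 4, 9, 15}
Set C = {6, 10, 11, 14}
First, A ∪ B = {1, 4, 8, 9, 10, 14, 15}
Then, (A ∪ B) ∪ C = {1, 4, 6, 8, 9, 10, 11, 14, 15}

{1, 4, 6, 8, 9, 10, 11, 14, 15}


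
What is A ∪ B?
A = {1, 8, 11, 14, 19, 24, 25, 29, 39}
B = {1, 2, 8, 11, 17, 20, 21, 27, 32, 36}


Set A = {1, 8, 11, 14, 19, 24, 25, 29, 39}
Set B = {1, 2, 8, 11, 17, 20, 21, 27, 32, 36}
A ∪ B includes all elements in either set.
Elements from A: {1, 8, 11, 14, 19, 24, 25, 29, 39}
Elements from B not already included: {2, 17, 20, 21, 27, 32, 36}
A ∪ B = {1, 2, 8, 11, 14, 17, 19, 20, 21, 24, 25, 27, 29, 32, 36, 39}

{1, 2, 8, 11, 14, 17, 19, 20, 21, 24, 25, 27, 29, 32, 36, 39}


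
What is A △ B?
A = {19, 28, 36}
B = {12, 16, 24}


Set A = {19, 28, 36}
Set B = {12, 16, 24}
A △ B = (A \ B) ∪ (B \ A)
Elements in A but not B: {19, 28, 36}
Elements in B but not A: {12, 16, 24}
A △ B = {12, 16, 19, 24, 28, 36}

{12, 16, 19, 24, 28, 36}


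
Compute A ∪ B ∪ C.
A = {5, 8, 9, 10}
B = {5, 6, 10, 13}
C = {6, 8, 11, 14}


Set A = {5, 8, 9, 10}
Set B = {5, 6, 10, 13}
Set C = {6, 8, 11, 14}
First, A ∪ B = {5, 6, 8, 9, 10, 13}
Then, (A ∪ B) ∪ C = {5, 6, 8, 9, 10, 11, 13, 14}

{5, 6, 8, 9, 10, 11, 13, 14}


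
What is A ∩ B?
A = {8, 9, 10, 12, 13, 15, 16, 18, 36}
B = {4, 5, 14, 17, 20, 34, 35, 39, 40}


Set A = {8, 9, 10, 12, 13, 15, 16, 18, 36}
Set B = {4, 5, 14, 17, 20, 34, 35, 39, 40}
A ∩ B includes only elements in both sets.
Check each element of A against B:
8 ✗, 9 ✗, 10 ✗, 12 ✗, 13 ✗, 15 ✗, 16 ✗, 18 ✗, 36 ✗
A ∩ B = {}

{}


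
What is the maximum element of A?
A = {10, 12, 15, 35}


Set A = {10, 12, 15, 35}
Elements in ascending order: 10, 12, 15, 35
The largest element is 35.

35


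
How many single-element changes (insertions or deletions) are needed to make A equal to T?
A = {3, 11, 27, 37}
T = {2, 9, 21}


Set A = {3, 11, 27, 37}
Set T = {2, 9, 21}
Elements to remove from A (in A, not in T): {3, 11, 27, 37} → 4 removals
Elements to add to A (in T, not in A): {2, 9, 21} → 3 additions
Total edits = 4 + 3 = 7

7


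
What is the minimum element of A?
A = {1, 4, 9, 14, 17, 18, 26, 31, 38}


Set A = {1, 4, 9, 14, 17, 18, 26, 31, 38}
Elements in ascending order: 1, 4, 9, 14, 17, 18, 26, 31, 38
The smallest element is 1.

1


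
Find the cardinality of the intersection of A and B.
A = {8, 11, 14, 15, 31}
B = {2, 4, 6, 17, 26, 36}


Set A = {8, 11, 14, 15, 31}
Set B = {2, 4, 6, 17, 26, 36}
A ∩ B = {}
|A ∩ B| = 0

0


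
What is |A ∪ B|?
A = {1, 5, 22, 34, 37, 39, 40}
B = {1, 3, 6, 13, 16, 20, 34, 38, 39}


Set A = {1, 5, 22, 34, 37, 39, 40}, |A| = 7
Set B = {1, 3, 6, 13, 16, 20, 34, 38, 39}, |B| = 9
A ∩ B = {1, 34, 39}, |A ∩ B| = 3
|A ∪ B| = |A| + |B| - |A ∩ B| = 7 + 9 - 3 = 13

13


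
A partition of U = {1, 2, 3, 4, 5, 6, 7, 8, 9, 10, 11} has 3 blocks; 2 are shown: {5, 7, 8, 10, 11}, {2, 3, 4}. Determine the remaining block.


U = {1, 2, 3, 4, 5, 6, 7, 8, 9, 10, 11}
Shown blocks: {5, 7, 8, 10, 11}, {2, 3, 4}
A partition's blocks are pairwise disjoint and cover U, so the missing block = U \ (union of shown blocks).
Union of shown blocks: {2, 3, 4, 5, 7, 8, 10, 11}
Missing block = U \ (union) = {1, 6, 9}

{1, 6, 9}


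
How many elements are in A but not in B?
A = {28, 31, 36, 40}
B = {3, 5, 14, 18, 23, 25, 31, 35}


Set A = {28, 31, 36, 40}
Set B = {3, 5, 14, 18, 23, 25, 31, 35}
A \ B = {28, 36, 40}
|A \ B| = 3

3


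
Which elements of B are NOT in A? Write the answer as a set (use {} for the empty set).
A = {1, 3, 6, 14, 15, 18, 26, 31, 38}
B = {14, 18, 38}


Set A = {1, 3, 6, 14, 15, 18, 26, 31, 38}
Set B = {14, 18, 38}
Check each element of B against A:
14 ∈ A, 18 ∈ A, 38 ∈ A
Elements of B not in A: {}

{}


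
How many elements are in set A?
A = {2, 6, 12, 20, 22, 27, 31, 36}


Set A = {2, 6, 12, 20, 22, 27, 31, 36}
Listing elements: 2, 6, 12, 20, 22, 27, 31, 36
Counting: 8 elements
|A| = 8

8


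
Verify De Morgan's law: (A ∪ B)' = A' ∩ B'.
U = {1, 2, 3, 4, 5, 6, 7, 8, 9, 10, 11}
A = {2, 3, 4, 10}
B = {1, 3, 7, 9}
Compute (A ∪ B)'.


U = {1, 2, 3, 4, 5, 6, 7, 8, 9, 10, 11}
A = {2, 3, 4, 10}, B = {1, 3, 7, 9}
A ∪ B = {1, 2, 3, 4, 7, 9, 10}
(A ∪ B)' = U \ (A ∪ B) = {5, 6, 8, 11}
Verification via A' ∩ B': A' = {1, 5, 6, 7, 8, 9, 11}, B' = {2, 4, 5, 6, 8, 10, 11}
A' ∩ B' = {5, 6, 8, 11} ✓

{5, 6, 8, 11}


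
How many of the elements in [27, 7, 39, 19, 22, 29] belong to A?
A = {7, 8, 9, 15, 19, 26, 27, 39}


Set A = {7, 8, 9, 15, 19, 26, 27, 39}
Candidates: [27, 7, 39, 19, 22, 29]
Check each candidate:
27 ∈ A, 7 ∈ A, 39 ∈ A, 19 ∈ A, 22 ∉ A, 29 ∉ A
Count of candidates in A: 4

4


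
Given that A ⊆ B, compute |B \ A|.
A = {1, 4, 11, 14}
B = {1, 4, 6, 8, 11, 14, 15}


Set A = {1, 4, 11, 14}, |A| = 4
Set B = {1, 4, 6, 8, 11, 14, 15}, |B| = 7
Since A ⊆ B: B \ A = {6, 8, 15}
|B| - |A| = 7 - 4 = 3

3


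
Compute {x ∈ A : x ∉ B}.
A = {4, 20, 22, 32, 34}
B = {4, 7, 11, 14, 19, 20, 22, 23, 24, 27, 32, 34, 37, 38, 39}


Set A = {4, 20, 22, 32, 34}
Set B = {4, 7, 11, 14, 19, 20, 22, 23, 24, 27, 32, 34, 37, 38, 39}
Check each element of A against B:
4 ∈ B, 20 ∈ B, 22 ∈ B, 32 ∈ B, 34 ∈ B
Elements of A not in B: {}

{}


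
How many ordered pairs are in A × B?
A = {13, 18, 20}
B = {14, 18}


Set A = {13, 18, 20} has 3 elements.
Set B = {14, 18} has 2 elements.
|A × B| = |A| × |B| = 3 × 2 = 6

6


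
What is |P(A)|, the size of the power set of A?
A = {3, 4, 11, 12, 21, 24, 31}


Set A = {3, 4, 11, 12, 21, 24, 31}
|A| = 7
The power set P(A) contains all subsets of A.
|P(A)| = 2^|A| = 2^7 = 128

128


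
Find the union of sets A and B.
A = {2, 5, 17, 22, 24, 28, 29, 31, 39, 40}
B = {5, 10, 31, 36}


Set A = {2, 5, 17, 22, 24, 28, 29, 31, 39, 40}
Set B = {5, 10, 31, 36}
A ∪ B includes all elements in either set.
Elements from A: {2, 5, 17, 22, 24, 28, 29, 31, 39, 40}
Elements from B not already included: {10, 36}
A ∪ B = {2, 5, 10, 17, 22, 24, 28, 29, 31, 36, 39, 40}

{2, 5, 10, 17, 22, 24, 28, 29, 31, 36, 39, 40}


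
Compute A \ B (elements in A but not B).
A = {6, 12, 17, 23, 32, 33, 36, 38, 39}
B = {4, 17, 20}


Set A = {6, 12, 17, 23, 32, 33, 36, 38, 39}
Set B = {4, 17, 20}
A \ B includes elements in A that are not in B.
Check each element of A:
6 (not in B, keep), 12 (not in B, keep), 17 (in B, remove), 23 (not in B, keep), 32 (not in B, keep), 33 (not in B, keep), 36 (not in B, keep), 38 (not in B, keep), 39 (not in B, keep)
A \ B = {6, 12, 23, 32, 33, 36, 38, 39}

{6, 12, 23, 32, 33, 36, 38, 39}


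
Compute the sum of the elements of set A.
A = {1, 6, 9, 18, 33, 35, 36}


Set A = {1, 6, 9, 18, 33, 35, 36}
Sum = 1 + 6 + 9 + 18 + 33 + 35 + 36 = 138

138


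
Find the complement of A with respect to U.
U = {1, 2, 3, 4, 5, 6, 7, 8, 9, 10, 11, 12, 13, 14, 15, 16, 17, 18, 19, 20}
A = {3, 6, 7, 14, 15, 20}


Universal set U = {1, 2, 3, 4, 5, 6, 7, 8, 9, 10, 11, 12, 13, 14, 15, 16, 17, 18, 19, 20}
Set A = {3, 6, 7, 14, 15, 20}
A' = U \ A = elements in U but not in A
Checking each element of U:
1 (not in A, include), 2 (not in A, include), 3 (in A, exclude), 4 (not in A, include), 5 (not in A, include), 6 (in A, exclude), 7 (in A, exclude), 8 (not in A, include), 9 (not in A, include), 10 (not in A, include), 11 (not in A, include), 12 (not in A, include), 13 (not in A, include), 14 (in A, exclude), 15 (in A, exclude), 16 (not in A, include), 17 (not in A, include), 18 (not in A, include), 19 (not in A, include), 20 (in A, exclude)
A' = {1, 2, 4, 5, 8, 9, 10, 11, 12, 13, 16, 17, 18, 19}

{1, 2, 4, 5, 8, 9, 10, 11, 12, 13, 16, 17, 18, 19}


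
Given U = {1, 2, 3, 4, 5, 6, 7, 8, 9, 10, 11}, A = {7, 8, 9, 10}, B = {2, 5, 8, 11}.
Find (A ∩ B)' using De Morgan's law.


U = {1, 2, 3, 4, 5, 6, 7, 8, 9, 10, 11}
A = {7, 8, 9, 10}, B = {2, 5, 8, 11}
A ∩ B = {8}
(A ∩ B)' = U \ (A ∩ B) = {1, 2, 3, 4, 5, 6, 7, 9, 10, 11}
Verification via A' ∪ B': A' = {1, 2, 3, 4, 5, 6, 11}, B' = {1, 3, 4, 6, 7, 9, 10}
A' ∪ B' = {1, 2, 3, 4, 5, 6, 7, 9, 10, 11} ✓

{1, 2, 3, 4, 5, 6, 7, 9, 10, 11}


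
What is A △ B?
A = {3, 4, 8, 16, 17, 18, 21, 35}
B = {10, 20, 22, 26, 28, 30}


Set A = {3, 4, 8, 16, 17, 18, 21, 35}
Set B = {10, 20, 22, 26, 28, 30}
A △ B = (A \ B) ∪ (B \ A)
Elements in A but not B: {3, 4, 8, 16, 17, 18, 21, 35}
Elements in B but not A: {10, 20, 22, 26, 28, 30}
A △ B = {3, 4, 8, 10, 16, 17, 18, 20, 21, 22, 26, 28, 30, 35}

{3, 4, 8, 10, 16, 17, 18, 20, 21, 22, 26, 28, 30, 35}


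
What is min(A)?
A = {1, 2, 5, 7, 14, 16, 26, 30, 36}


Set A = {1, 2, 5, 7, 14, 16, 26, 30, 36}
Elements in ascending order: 1, 2, 5, 7, 14, 16, 26, 30, 36
The smallest element is 1.

1


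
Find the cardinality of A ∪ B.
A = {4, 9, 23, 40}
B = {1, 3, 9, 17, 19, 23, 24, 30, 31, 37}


Set A = {4, 9, 23, 40}, |A| = 4
Set B = {1, 3, 9, 17, 19, 23, 24, 30, 31, 37}, |B| = 10
A ∩ B = {9, 23}, |A ∩ B| = 2
|A ∪ B| = |A| + |B| - |A ∩ B| = 4 + 10 - 2 = 12

12


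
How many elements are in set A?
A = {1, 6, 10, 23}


Set A = {1, 6, 10, 23}
Listing elements: 1, 6, 10, 23
Counting: 4 elements
|A| = 4

4


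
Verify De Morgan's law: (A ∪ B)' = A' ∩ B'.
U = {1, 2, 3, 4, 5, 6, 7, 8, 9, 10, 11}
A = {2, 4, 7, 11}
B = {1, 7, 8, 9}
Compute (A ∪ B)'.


U = {1, 2, 3, 4, 5, 6, 7, 8, 9, 10, 11}
A = {2, 4, 7, 11}, B = {1, 7, 8, 9}
A ∪ B = {1, 2, 4, 7, 8, 9, 11}
(A ∪ B)' = U \ (A ∪ B) = {3, 5, 6, 10}
Verification via A' ∩ B': A' = {1, 3, 5, 6, 8, 9, 10}, B' = {2, 3, 4, 5, 6, 10, 11}
A' ∩ B' = {3, 5, 6, 10} ✓

{3, 5, 6, 10}


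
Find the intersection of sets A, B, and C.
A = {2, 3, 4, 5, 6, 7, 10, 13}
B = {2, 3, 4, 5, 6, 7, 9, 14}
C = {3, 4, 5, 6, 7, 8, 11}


Set A = {2, 3, 4, 5, 6, 7, 10, 13}
Set B = {2, 3, 4, 5, 6, 7, 9, 14}
Set C = {3, 4, 5, 6, 7, 8, 11}
First, A ∩ B = {2, 3, 4, 5, 6, 7}
Then, (A ∩ B) ∩ C = {3, 4, 5, 6, 7}

{3, 4, 5, 6, 7}


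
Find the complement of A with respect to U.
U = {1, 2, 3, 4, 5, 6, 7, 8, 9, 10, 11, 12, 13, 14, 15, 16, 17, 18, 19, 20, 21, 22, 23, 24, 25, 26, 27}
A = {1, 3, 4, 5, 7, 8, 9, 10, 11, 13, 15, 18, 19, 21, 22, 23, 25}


Universal set U = {1, 2, 3, 4, 5, 6, 7, 8, 9, 10, 11, 12, 13, 14, 15, 16, 17, 18, 19, 20, 21, 22, 23, 24, 25, 26, 27}
Set A = {1, 3, 4, 5, 7, 8, 9, 10, 11, 13, 15, 18, 19, 21, 22, 23, 25}
A' = U \ A = elements in U but not in A
Checking each element of U:
1 (in A, exclude), 2 (not in A, include), 3 (in A, exclude), 4 (in A, exclude), 5 (in A, exclude), 6 (not in A, include), 7 (in A, exclude), 8 (in A, exclude), 9 (in A, exclude), 10 (in A, exclude), 11 (in A, exclude), 12 (not in A, include), 13 (in A, exclude), 14 (not in A, include), 15 (in A, exclude), 16 (not in A, include), 17 (not in A, include), 18 (in A, exclude), 19 (in A, exclude), 20 (not in A, include), 21 (in A, exclude), 22 (in A, exclude), 23 (in A, exclude), 24 (not in A, include), 25 (in A, exclude), 26 (not in A, include), 27 (not in A, include)
A' = {2, 6, 12, 14, 16, 17, 20, 24, 26, 27}

{2, 6, 12, 14, 16, 17, 20, 24, 26, 27}


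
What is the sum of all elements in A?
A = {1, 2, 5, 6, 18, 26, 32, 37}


Set A = {1, 2, 5, 6, 18, 26, 32, 37}
Sum = 1 + 2 + 5 + 6 + 18 + 26 + 32 + 37 = 127

127


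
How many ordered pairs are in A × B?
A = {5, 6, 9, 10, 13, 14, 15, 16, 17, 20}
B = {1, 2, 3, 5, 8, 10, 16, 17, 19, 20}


Set A = {5, 6, 9, 10, 13, 14, 15, 16, 17, 20} has 10 elements.
Set B = {1, 2, 3, 5, 8, 10, 16, 17, 19, 20} has 10 elements.
|A × B| = |A| × |B| = 10 × 10 = 100

100


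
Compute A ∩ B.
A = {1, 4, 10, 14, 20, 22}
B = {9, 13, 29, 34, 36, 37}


Set A = {1, 4, 10, 14, 20, 22}
Set B = {9, 13, 29, 34, 36, 37}
A ∩ B includes only elements in both sets.
Check each element of A against B:
1 ✗, 4 ✗, 10 ✗, 14 ✗, 20 ✗, 22 ✗
A ∩ B = {}

{}


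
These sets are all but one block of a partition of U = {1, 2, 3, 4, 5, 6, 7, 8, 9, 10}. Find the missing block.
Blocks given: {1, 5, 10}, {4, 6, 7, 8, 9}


U = {1, 2, 3, 4, 5, 6, 7, 8, 9, 10}
Shown blocks: {1, 5, 10}, {4, 6, 7, 8, 9}
A partition's blocks are pairwise disjoint and cover U, so the missing block = U \ (union of shown blocks).
Union of shown blocks: {1, 4, 5, 6, 7, 8, 9, 10}
Missing block = U \ (union) = {2, 3}

{2, 3}


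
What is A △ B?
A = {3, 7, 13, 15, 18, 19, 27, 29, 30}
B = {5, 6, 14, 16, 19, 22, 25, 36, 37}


Set A = {3, 7, 13, 15, 18, 19, 27, 29, 30}
Set B = {5, 6, 14, 16, 19, 22, 25, 36, 37}
A △ B = (A \ B) ∪ (B \ A)
Elements in A but not B: {3, 7, 13, 15, 18, 27, 29, 30}
Elements in B but not A: {5, 6, 14, 16, 22, 25, 36, 37}
A △ B = {3, 5, 6, 7, 13, 14, 15, 16, 18, 22, 25, 27, 29, 30, 36, 37}

{3, 5, 6, 7, 13, 14, 15, 16, 18, 22, 25, 27, 29, 30, 36, 37}


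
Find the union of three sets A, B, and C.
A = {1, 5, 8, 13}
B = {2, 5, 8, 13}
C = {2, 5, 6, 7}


Set A = {1, 5, 8, 13}
Set B = {2, 5, 8, 13}
Set C = {2, 5, 6, 7}
First, A ∪ B = {1, 2, 5, 8, 13}
Then, (A ∪ B) ∪ C = {1, 2, 5, 6, 7, 8, 13}

{1, 2, 5, 6, 7, 8, 13}


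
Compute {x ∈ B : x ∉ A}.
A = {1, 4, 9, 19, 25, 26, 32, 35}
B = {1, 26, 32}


Set A = {1, 4, 9, 19, 25, 26, 32, 35}
Set B = {1, 26, 32}
Check each element of B against A:
1 ∈ A, 26 ∈ A, 32 ∈ A
Elements of B not in A: {}

{}


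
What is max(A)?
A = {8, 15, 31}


Set A = {8, 15, 31}
Elements in ascending order: 8, 15, 31
The largest element is 31.

31


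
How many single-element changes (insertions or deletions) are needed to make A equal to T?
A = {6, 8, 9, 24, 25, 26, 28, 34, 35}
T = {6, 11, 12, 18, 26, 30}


Set A = {6, 8, 9, 24, 25, 26, 28, 34, 35}
Set T = {6, 11, 12, 18, 26, 30}
Elements to remove from A (in A, not in T): {8, 9, 24, 25, 28, 34, 35} → 7 removals
Elements to add to A (in T, not in A): {11, 12, 18, 30} → 4 additions
Total edits = 7 + 4 = 11

11


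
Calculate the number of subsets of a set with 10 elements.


The set has 10 elements.
The power set contains all possible subsets.
|P(A)| = 2^|A| = 2^10 = 1024

1024


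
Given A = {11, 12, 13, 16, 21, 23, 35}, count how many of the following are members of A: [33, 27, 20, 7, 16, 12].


Set A = {11, 12, 13, 16, 21, 23, 35}
Candidates: [33, 27, 20, 7, 16, 12]
Check each candidate:
33 ∉ A, 27 ∉ A, 20 ∉ A, 7 ∉ A, 16 ∈ A, 12 ∈ A
Count of candidates in A: 2

2


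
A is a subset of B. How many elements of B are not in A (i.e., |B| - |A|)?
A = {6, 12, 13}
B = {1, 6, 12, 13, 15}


Set A = {6, 12, 13}, |A| = 3
Set B = {1, 6, 12, 13, 15}, |B| = 5
Since A ⊆ B: B \ A = {1, 15}
|B| - |A| = 5 - 3 = 2

2


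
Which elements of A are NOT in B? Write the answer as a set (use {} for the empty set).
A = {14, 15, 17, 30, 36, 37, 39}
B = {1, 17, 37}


Set A = {14, 15, 17, 30, 36, 37, 39}
Set B = {1, 17, 37}
Check each element of A against B:
14 ∉ B (include), 15 ∉ B (include), 17 ∈ B, 30 ∉ B (include), 36 ∉ B (include), 37 ∈ B, 39 ∉ B (include)
Elements of A not in B: {14, 15, 30, 36, 39}

{14, 15, 30, 36, 39}


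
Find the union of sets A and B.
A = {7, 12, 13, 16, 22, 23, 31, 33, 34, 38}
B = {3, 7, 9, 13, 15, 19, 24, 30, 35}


Set A = {7, 12, 13, 16, 22, 23, 31, 33, 34, 38}
Set B = {3, 7, 9, 13, 15, 19, 24, 30, 35}
A ∪ B includes all elements in either set.
Elements from A: {7, 12, 13, 16, 22, 23, 31, 33, 34, 38}
Elements from B not already included: {3, 9, 15, 19, 24, 30, 35}
A ∪ B = {3, 7, 9, 12, 13, 15, 16, 19, 22, 23, 24, 30, 31, 33, 34, 35, 38}

{3, 7, 9, 12, 13, 15, 16, 19, 22, 23, 24, 30, 31, 33, 34, 35, 38}


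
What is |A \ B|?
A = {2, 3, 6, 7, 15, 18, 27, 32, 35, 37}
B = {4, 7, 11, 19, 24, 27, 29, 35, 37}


Set A = {2, 3, 6, 7, 15, 18, 27, 32, 35, 37}
Set B = {4, 7, 11, 19, 24, 27, 29, 35, 37}
A \ B = {2, 3, 6, 15, 18, 32}
|A \ B| = 6

6


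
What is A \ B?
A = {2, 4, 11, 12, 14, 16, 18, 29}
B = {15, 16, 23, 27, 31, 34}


Set A = {2, 4, 11, 12, 14, 16, 18, 29}
Set B = {15, 16, 23, 27, 31, 34}
A \ B includes elements in A that are not in B.
Check each element of A:
2 (not in B, keep), 4 (not in B, keep), 11 (not in B, keep), 12 (not in B, keep), 14 (not in B, keep), 16 (in B, remove), 18 (not in B, keep), 29 (not in B, keep)
A \ B = {2, 4, 11, 12, 14, 18, 29}

{2, 4, 11, 12, 14, 18, 29}


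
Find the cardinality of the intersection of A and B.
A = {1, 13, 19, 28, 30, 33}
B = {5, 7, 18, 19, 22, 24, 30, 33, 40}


Set A = {1, 13, 19, 28, 30, 33}
Set B = {5, 7, 18, 19, 22, 24, 30, 33, 40}
A ∩ B = {19, 30, 33}
|A ∩ B| = 3

3


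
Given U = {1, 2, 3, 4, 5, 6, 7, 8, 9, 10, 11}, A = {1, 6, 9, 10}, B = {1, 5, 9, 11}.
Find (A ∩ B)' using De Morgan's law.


U = {1, 2, 3, 4, 5, 6, 7, 8, 9, 10, 11}
A = {1, 6, 9, 10}, B = {1, 5, 9, 11}
A ∩ B = {1, 9}
(A ∩ B)' = U \ (A ∩ B) = {2, 3, 4, 5, 6, 7, 8, 10, 11}
Verification via A' ∪ B': A' = {2, 3, 4, 5, 7, 8, 11}, B' = {2, 3, 4, 6, 7, 8, 10}
A' ∪ B' = {2, 3, 4, 5, 6, 7, 8, 10, 11} ✓

{2, 3, 4, 5, 6, 7, 8, 10, 11}


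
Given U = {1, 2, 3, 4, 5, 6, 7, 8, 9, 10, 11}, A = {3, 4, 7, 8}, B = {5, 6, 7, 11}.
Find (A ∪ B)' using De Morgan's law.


U = {1, 2, 3, 4, 5, 6, 7, 8, 9, 10, 11}
A = {3, 4, 7, 8}, B = {5, 6, 7, 11}
A ∪ B = {3, 4, 5, 6, 7, 8, 11}
(A ∪ B)' = U \ (A ∪ B) = {1, 2, 9, 10}
Verification via A' ∩ B': A' = {1, 2, 5, 6, 9, 10, 11}, B' = {1, 2, 3, 4, 8, 9, 10}
A' ∩ B' = {1, 2, 9, 10} ✓

{1, 2, 9, 10}


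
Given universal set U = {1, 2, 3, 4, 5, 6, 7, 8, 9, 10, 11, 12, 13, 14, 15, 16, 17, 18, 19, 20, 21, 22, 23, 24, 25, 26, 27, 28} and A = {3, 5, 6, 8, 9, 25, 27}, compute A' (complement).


Universal set U = {1, 2, 3, 4, 5, 6, 7, 8, 9, 10, 11, 12, 13, 14, 15, 16, 17, 18, 19, 20, 21, 22, 23, 24, 25, 26, 27, 28}
Set A = {3, 5, 6, 8, 9, 25, 27}
A' = U \ A = elements in U but not in A
Checking each element of U:
1 (not in A, include), 2 (not in A, include), 3 (in A, exclude), 4 (not in A, include), 5 (in A, exclude), 6 (in A, exclude), 7 (not in A, include), 8 (in A, exclude), 9 (in A, exclude), 10 (not in A, include), 11 (not in A, include), 12 (not in A, include), 13 (not in A, include), 14 (not in A, include), 15 (not in A, include), 16 (not in A, include), 17 (not in A, include), 18 (not in A, include), 19 (not in A, include), 20 (not in A, include), 21 (not in A, include), 22 (not in A, include), 23 (not in A, include), 24 (not in A, include), 25 (in A, exclude), 26 (not in A, include), 27 (in A, exclude), 28 (not in A, include)
A' = {1, 2, 4, 7, 10, 11, 12, 13, 14, 15, 16, 17, 18, 19, 20, 21, 22, 23, 24, 26, 28}

{1, 2, 4, 7, 10, 11, 12, 13, 14, 15, 16, 17, 18, 19, 20, 21, 22, 23, 24, 26, 28}


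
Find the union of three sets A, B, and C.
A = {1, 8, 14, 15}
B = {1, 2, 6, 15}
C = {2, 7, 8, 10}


Set A = {1, 8, 14, 15}
Set B = {1, 2, 6, 15}
Set C = {2, 7, 8, 10}
First, A ∪ B = {1, 2, 6, 8, 14, 15}
Then, (A ∪ B) ∪ C = {1, 2, 6, 7, 8, 10, 14, 15}

{1, 2, 6, 7, 8, 10, 14, 15}


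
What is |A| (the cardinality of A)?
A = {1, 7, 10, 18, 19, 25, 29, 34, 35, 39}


Set A = {1, 7, 10, 18, 19, 25, 29, 34, 35, 39}
Listing elements: 1, 7, 10, 18, 19, 25, 29, 34, 35, 39
Counting: 10 elements
|A| = 10

10


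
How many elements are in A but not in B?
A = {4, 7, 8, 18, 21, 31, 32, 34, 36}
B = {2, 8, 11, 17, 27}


Set A = {4, 7, 8, 18, 21, 31, 32, 34, 36}
Set B = {2, 8, 11, 17, 27}
A \ B = {4, 7, 18, 21, 31, 32, 34, 36}
|A \ B| = 8

8


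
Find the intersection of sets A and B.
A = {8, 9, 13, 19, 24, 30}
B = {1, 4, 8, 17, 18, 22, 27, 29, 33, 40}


Set A = {8, 9, 13, 19, 24, 30}
Set B = {1, 4, 8, 17, 18, 22, 27, 29, 33, 40}
A ∩ B includes only elements in both sets.
Check each element of A against B:
8 ✓, 9 ✗, 13 ✗, 19 ✗, 24 ✗, 30 ✗
A ∩ B = {8}

{8}


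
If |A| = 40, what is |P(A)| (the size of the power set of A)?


The set has 40 elements.
The power set contains all possible subsets.
|P(A)| = 2^|A| = 2^40 = 1099511627776

1099511627776


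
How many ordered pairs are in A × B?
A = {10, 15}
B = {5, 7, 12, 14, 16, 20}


Set A = {10, 15} has 2 elements.
Set B = {5, 7, 12, 14, 16, 20} has 6 elements.
|A × B| = |A| × |B| = 2 × 6 = 12

12


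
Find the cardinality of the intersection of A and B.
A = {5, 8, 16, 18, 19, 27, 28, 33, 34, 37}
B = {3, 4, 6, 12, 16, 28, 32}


Set A = {5, 8, 16, 18, 19, 27, 28, 33, 34, 37}
Set B = {3, 4, 6, 12, 16, 28, 32}
A ∩ B = {16, 28}
|A ∩ B| = 2

2


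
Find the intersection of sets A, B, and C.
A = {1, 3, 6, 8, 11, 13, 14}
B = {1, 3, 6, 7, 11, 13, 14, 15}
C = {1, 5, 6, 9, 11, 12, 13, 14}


Set A = {1, 3, 6, 8, 11, 13, 14}
Set B = {1, 3, 6, 7, 11, 13, 14, 15}
Set C = {1, 5, 6, 9, 11, 12, 13, 14}
First, A ∩ B = {1, 3, 6, 11, 13, 14}
Then, (A ∩ B) ∩ C = {1, 6, 11, 13, 14}

{1, 6, 11, 13, 14}


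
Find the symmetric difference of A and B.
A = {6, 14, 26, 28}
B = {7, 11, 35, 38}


Set A = {6, 14, 26, 28}
Set B = {7, 11, 35, 38}
A △ B = (A \ B) ∪ (B \ A)
Elements in A but not B: {6, 14, 26, 28}
Elements in B but not A: {7, 11, 35, 38}
A △ B = {6, 7, 11, 14, 26, 28, 35, 38}

{6, 7, 11, 14, 26, 28, 35, 38}


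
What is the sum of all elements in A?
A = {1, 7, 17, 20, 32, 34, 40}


Set A = {1, 7, 17, 20, 32, 34, 40}
Sum = 1 + 7 + 17 + 20 + 32 + 34 + 40 = 151

151


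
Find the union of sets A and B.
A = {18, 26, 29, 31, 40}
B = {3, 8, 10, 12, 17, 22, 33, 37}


Set A = {18, 26, 29, 31, 40}
Set B = {3, 8, 10, 12, 17, 22, 33, 37}
A ∪ B includes all elements in either set.
Elements from A: {18, 26, 29, 31, 40}
Elements from B not already included: {3, 8, 10, 12, 17, 22, 33, 37}
A ∪ B = {3, 8, 10, 12, 17, 18, 22, 26, 29, 31, 33, 37, 40}

{3, 8, 10, 12, 17, 18, 22, 26, 29, 31, 33, 37, 40}


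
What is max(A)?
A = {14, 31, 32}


Set A = {14, 31, 32}
Elements in ascending order: 14, 31, 32
The largest element is 32.

32


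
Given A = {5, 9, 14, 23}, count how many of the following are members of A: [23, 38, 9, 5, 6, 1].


Set A = {5, 9, 14, 23}
Candidates: [23, 38, 9, 5, 6, 1]
Check each candidate:
23 ∈ A, 38 ∉ A, 9 ∈ A, 5 ∈ A, 6 ∉ A, 1 ∉ A
Count of candidates in A: 3

3


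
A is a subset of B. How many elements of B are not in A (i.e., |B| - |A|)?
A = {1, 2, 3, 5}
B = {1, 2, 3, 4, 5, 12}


Set A = {1, 2, 3, 5}, |A| = 4
Set B = {1, 2, 3, 4, 5, 12}, |B| = 6
Since A ⊆ B: B \ A = {4, 12}
|B| - |A| = 6 - 4 = 2

2


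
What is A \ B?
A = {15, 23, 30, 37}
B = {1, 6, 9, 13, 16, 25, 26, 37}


Set A = {15, 23, 30, 37}
Set B = {1, 6, 9, 13, 16, 25, 26, 37}
A \ B includes elements in A that are not in B.
Check each element of A:
15 (not in B, keep), 23 (not in B, keep), 30 (not in B, keep), 37 (in B, remove)
A \ B = {15, 23, 30}

{15, 23, 30}


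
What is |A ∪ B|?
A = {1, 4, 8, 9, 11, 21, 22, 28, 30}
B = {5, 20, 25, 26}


Set A = {1, 4, 8, 9, 11, 21, 22, 28, 30}, |A| = 9
Set B = {5, 20, 25, 26}, |B| = 4
A ∩ B = {}, |A ∩ B| = 0
|A ∪ B| = |A| + |B| - |A ∩ B| = 9 + 4 - 0 = 13

13


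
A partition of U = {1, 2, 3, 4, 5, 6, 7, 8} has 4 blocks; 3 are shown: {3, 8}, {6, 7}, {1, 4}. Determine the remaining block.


U = {1, 2, 3, 4, 5, 6, 7, 8}
Shown blocks: {3, 8}, {6, 7}, {1, 4}
A partition's blocks are pairwise disjoint and cover U, so the missing block = U \ (union of shown blocks).
Union of shown blocks: {1, 3, 4, 6, 7, 8}
Missing block = U \ (union) = {2, 5}

{2, 5}


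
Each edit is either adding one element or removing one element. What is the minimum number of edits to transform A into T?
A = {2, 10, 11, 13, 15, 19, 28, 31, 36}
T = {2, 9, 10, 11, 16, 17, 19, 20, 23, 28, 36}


Set A = {2, 10, 11, 13, 15, 19, 28, 31, 36}
Set T = {2, 9, 10, 11, 16, 17, 19, 20, 23, 28, 36}
Elements to remove from A (in A, not in T): {13, 15, 31} → 3 removals
Elements to add to A (in T, not in A): {9, 16, 17, 20, 23} → 5 additions
Total edits = 3 + 5 = 8

8


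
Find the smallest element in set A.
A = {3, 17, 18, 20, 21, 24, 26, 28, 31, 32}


Set A = {3, 17, 18, 20, 21, 24, 26, 28, 31, 32}
Elements in ascending order: 3, 17, 18, 20, 21, 24, 26, 28, 31, 32
The smallest element is 3.

3


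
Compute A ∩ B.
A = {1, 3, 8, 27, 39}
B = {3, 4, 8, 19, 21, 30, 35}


Set A = {1, 3, 8, 27, 39}
Set B = {3, 4, 8, 19, 21, 30, 35}
A ∩ B includes only elements in both sets.
Check each element of A against B:
1 ✗, 3 ✓, 8 ✓, 27 ✗, 39 ✗
A ∩ B = {3, 8}

{3, 8}


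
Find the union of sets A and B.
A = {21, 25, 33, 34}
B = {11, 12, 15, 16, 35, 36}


Set A = {21, 25, 33, 34}
Set B = {11, 12, 15, 16, 35, 36}
A ∪ B includes all elements in either set.
Elements from A: {21, 25, 33, 34}
Elements from B not already included: {11, 12, 15, 16, 35, 36}
A ∪ B = {11, 12, 15, 16, 21, 25, 33, 34, 35, 36}

{11, 12, 15, 16, 21, 25, 33, 34, 35, 36}


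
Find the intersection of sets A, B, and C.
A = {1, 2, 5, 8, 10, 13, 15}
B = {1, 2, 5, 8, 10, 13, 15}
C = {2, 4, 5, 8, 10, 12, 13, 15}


Set A = {1, 2, 5, 8, 10, 13, 15}
Set B = {1, 2, 5, 8, 10, 13, 15}
Set C = {2, 4, 5, 8, 10, 12, 13, 15}
First, A ∩ B = {1, 2, 5, 8, 10, 13, 15}
Then, (A ∩ B) ∩ C = {2, 5, 8, 10, 13, 15}

{2, 5, 8, 10, 13, 15}


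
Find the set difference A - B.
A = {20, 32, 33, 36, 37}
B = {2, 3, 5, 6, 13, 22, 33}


Set A = {20, 32, 33, 36, 37}
Set B = {2, 3, 5, 6, 13, 22, 33}
A \ B includes elements in A that are not in B.
Check each element of A:
20 (not in B, keep), 32 (not in B, keep), 33 (in B, remove), 36 (not in B, keep), 37 (not in B, keep)
A \ B = {20, 32, 36, 37}

{20, 32, 36, 37}


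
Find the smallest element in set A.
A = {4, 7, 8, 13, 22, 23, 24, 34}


Set A = {4, 7, 8, 13, 22, 23, 24, 34}
Elements in ascending order: 4, 7, 8, 13, 22, 23, 24, 34
The smallest element is 4.

4


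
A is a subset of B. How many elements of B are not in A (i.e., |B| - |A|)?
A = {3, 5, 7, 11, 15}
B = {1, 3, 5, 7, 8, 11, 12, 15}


Set A = {3, 5, 7, 11, 15}, |A| = 5
Set B = {1, 3, 5, 7, 8, 11, 12, 15}, |B| = 8
Since A ⊆ B: B \ A = {1, 8, 12}
|B| - |A| = 8 - 5 = 3

3


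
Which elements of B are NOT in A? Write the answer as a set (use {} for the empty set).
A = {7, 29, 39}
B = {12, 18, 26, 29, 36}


Set A = {7, 29, 39}
Set B = {12, 18, 26, 29, 36}
Check each element of B against A:
12 ∉ A (include), 18 ∉ A (include), 26 ∉ A (include), 29 ∈ A, 36 ∉ A (include)
Elements of B not in A: {12, 18, 26, 36}

{12, 18, 26, 36}


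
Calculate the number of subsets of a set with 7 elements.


The set has 7 elements.
The power set contains all possible subsets.
|P(A)| = 2^|A| = 2^7 = 128

128


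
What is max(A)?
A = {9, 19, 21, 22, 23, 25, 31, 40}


Set A = {9, 19, 21, 22, 23, 25, 31, 40}
Elements in ascending order: 9, 19, 21, 22, 23, 25, 31, 40
The largest element is 40.

40


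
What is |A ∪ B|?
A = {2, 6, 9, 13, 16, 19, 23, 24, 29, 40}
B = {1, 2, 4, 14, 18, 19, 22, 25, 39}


Set A = {2, 6, 9, 13, 16, 19, 23, 24, 29, 40}, |A| = 10
Set B = {1, 2, 4, 14, 18, 19, 22, 25, 39}, |B| = 9
A ∩ B = {2, 19}, |A ∩ B| = 2
|A ∪ B| = |A| + |B| - |A ∩ B| = 10 + 9 - 2 = 17

17


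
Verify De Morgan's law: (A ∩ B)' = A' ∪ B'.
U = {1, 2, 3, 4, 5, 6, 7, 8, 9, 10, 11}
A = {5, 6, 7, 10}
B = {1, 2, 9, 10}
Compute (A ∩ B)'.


U = {1, 2, 3, 4, 5, 6, 7, 8, 9, 10, 11}
A = {5, 6, 7, 10}, B = {1, 2, 9, 10}
A ∩ B = {10}
(A ∩ B)' = U \ (A ∩ B) = {1, 2, 3, 4, 5, 6, 7, 8, 9, 11}
Verification via A' ∪ B': A' = {1, 2, 3, 4, 8, 9, 11}, B' = {3, 4, 5, 6, 7, 8, 11}
A' ∪ B' = {1, 2, 3, 4, 5, 6, 7, 8, 9, 11} ✓

{1, 2, 3, 4, 5, 6, 7, 8, 9, 11}


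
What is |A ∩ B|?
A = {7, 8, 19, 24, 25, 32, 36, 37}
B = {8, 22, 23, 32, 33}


Set A = {7, 8, 19, 24, 25, 32, 36, 37}
Set B = {8, 22, 23, 32, 33}
A ∩ B = {8, 32}
|A ∩ B| = 2

2


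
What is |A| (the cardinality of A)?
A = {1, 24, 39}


Set A = {1, 24, 39}
Listing elements: 1, 24, 39
Counting: 3 elements
|A| = 3

3
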